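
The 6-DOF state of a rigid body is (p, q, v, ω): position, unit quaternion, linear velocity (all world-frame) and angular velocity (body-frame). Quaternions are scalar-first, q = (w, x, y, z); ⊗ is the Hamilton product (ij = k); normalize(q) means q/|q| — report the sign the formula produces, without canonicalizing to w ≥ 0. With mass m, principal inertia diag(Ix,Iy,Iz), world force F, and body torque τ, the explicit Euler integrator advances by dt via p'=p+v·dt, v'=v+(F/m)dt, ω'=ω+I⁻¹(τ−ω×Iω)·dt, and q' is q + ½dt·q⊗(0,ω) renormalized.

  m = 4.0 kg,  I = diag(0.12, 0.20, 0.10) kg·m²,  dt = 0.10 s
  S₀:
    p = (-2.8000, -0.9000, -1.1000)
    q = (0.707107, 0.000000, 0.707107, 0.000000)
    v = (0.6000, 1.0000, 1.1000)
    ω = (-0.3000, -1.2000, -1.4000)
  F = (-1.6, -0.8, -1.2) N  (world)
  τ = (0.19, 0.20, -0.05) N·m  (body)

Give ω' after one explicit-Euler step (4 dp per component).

ω' = (-0.0017, -1.1042, -1.4788)

(τ − ω×Iω)/I = (2.9833, 0.9580, -0.7880)
new body rate ω' = (-0.0017, -1.1042, -1.4788)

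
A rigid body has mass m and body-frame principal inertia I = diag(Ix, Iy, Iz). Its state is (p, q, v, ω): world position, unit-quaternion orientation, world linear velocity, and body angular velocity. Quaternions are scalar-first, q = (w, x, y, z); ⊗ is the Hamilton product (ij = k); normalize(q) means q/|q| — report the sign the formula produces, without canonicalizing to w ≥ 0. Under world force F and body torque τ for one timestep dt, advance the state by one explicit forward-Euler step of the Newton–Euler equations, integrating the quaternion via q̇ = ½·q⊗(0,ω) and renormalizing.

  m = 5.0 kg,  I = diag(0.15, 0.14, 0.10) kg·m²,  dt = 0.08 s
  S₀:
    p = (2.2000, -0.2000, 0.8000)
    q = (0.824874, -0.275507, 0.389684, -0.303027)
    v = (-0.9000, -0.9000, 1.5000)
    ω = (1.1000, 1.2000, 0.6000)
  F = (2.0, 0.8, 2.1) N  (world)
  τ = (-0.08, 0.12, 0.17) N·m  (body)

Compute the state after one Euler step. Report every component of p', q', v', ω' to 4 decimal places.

new position p' = (2.1280, -0.2720, 0.9200)
v' = v + a·dt = (-0.8680, -0.8872, 1.5336)
angular accel α = (-0.3413, 0.6214, 1.8320)
new body rate ω' = (1.0727, 1.2497, 0.7466)
q⊗(0,ω) = (0.0172531, 1.5048042, 0.8218233, -0.2643364)
q' = normalize(q + ½dt·q⊗(0,ω)) = (0.8236, -0.2148, 0.4215, -0.3128)

p' = (2.1280, -0.2720, 0.9200)
q' = (0.8236, -0.2148, 0.4215, -0.3128)
v' = (-0.8680, -0.8872, 1.5336)
ω' = (1.0727, 1.2497, 0.7466)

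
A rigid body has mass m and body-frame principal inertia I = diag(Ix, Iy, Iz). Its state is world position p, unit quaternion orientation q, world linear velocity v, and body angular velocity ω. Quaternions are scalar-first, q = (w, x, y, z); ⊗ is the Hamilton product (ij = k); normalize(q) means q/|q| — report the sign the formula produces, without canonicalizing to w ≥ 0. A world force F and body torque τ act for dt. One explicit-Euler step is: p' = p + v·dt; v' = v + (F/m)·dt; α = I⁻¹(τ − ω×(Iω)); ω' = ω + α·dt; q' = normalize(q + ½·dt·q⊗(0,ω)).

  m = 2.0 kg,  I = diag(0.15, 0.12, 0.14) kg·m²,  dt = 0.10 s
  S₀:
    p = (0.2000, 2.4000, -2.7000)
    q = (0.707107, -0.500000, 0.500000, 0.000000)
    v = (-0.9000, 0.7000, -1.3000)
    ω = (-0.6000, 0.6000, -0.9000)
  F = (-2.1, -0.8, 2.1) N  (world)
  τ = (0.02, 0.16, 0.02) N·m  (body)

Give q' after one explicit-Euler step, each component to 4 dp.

q' = (0.6758, -0.5427, 0.4978, -0.0318)

q⊗(0,ω) = (-0.6000000, -0.8742642, -0.0257358, -0.6363963)
q' = normalize(q + ½dt·q⊗(0,ω)) = (0.6758, -0.5427, 0.4978, -0.0318)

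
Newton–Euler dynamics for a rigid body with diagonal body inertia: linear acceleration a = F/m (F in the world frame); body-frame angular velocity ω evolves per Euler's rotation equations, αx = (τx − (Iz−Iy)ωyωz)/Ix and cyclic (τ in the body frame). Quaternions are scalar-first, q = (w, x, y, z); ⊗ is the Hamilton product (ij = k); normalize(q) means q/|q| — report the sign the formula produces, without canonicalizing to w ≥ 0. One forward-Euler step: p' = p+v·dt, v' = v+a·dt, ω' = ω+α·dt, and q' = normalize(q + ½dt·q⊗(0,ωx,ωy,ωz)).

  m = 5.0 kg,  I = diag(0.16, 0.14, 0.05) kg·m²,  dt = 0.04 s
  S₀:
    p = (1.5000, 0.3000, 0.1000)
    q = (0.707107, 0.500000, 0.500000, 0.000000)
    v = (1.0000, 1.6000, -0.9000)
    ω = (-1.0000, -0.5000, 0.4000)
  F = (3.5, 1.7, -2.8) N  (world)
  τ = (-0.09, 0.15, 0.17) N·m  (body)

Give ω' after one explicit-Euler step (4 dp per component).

gyro term ω×Iω = (0.0180, -0.0440, -0.0100)
(τ − ω×Iω)/I = (-0.6750, 1.3857, 3.6000)
new body rate ω' = (-1.0270, -0.4446, 0.5440)

ω' = (-1.0270, -0.4446, 0.5440)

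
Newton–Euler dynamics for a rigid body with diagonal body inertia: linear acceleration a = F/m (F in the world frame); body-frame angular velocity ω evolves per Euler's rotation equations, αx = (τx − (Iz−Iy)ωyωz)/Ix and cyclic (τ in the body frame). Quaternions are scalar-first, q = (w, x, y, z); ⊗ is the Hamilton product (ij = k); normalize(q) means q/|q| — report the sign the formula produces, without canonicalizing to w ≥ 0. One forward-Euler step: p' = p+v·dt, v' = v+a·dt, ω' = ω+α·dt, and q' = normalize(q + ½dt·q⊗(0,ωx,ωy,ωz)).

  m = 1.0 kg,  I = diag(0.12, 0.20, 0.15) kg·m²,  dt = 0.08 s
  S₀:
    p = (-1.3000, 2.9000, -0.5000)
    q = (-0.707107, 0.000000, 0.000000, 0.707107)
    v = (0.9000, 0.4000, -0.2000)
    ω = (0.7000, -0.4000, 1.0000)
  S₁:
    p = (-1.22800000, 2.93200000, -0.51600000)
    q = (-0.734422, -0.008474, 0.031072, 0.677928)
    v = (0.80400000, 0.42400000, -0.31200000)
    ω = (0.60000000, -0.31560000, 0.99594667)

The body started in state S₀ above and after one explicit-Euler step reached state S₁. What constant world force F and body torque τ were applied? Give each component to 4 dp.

F = (-1.2000, 0.3000, -1.4000)
τ = (-0.1300, 0.1900, -0.0300)

velocity change Δv = (-0.09600000, 0.02400000, -0.11200000)
applied force F = (-1.2000, 0.3000, -1.4000)
Δω = ω₁−ω₀ = (-0.10000000, 0.08440000, -0.00405333)
precession coupling = (0.0200, -0.0210, -0.0224)
I·α + gyro = (-0.1300, 0.1900, -0.0300)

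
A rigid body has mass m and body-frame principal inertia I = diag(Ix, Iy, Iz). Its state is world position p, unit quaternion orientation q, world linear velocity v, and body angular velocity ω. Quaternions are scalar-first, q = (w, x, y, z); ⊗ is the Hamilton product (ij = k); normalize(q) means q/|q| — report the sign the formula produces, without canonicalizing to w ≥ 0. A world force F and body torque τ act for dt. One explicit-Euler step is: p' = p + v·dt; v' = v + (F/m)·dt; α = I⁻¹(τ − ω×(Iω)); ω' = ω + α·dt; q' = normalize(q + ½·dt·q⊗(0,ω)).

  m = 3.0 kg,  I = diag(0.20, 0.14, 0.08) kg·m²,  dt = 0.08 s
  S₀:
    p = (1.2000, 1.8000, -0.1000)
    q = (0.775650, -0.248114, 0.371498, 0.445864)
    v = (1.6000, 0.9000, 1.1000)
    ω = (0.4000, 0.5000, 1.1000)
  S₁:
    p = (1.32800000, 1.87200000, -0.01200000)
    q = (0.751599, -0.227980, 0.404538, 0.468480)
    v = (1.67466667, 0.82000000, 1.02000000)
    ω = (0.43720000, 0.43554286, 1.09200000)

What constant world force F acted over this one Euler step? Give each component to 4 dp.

velocity change Δv = (0.07466667, -0.08000000, -0.08000000)
m·(v₁−v₀)/dt = (2.8000, -3.0000, -3.0000)

F = (2.8000, -3.0000, -3.0000)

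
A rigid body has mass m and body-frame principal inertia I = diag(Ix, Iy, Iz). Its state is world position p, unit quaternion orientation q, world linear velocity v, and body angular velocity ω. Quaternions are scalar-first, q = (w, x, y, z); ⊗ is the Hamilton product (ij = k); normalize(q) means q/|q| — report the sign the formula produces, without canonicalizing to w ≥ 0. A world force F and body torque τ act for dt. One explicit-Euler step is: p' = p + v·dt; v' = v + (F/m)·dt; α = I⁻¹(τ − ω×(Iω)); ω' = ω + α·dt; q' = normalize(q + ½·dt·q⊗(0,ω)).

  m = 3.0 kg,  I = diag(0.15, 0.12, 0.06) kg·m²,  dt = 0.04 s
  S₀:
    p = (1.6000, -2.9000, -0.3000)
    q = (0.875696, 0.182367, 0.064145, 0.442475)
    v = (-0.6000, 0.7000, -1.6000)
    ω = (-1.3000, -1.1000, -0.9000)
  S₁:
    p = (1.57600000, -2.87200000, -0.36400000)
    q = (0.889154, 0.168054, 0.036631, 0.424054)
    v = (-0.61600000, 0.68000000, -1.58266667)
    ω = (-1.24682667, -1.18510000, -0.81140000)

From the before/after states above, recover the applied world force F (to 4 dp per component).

F = (-1.2000, -1.5000, 1.3000)

Δv = v₁−v₀ = (-0.01600000, -0.02000000, 0.01733333)
m·(v₁−v₀)/dt = (-1.2000, -1.5000, 1.3000)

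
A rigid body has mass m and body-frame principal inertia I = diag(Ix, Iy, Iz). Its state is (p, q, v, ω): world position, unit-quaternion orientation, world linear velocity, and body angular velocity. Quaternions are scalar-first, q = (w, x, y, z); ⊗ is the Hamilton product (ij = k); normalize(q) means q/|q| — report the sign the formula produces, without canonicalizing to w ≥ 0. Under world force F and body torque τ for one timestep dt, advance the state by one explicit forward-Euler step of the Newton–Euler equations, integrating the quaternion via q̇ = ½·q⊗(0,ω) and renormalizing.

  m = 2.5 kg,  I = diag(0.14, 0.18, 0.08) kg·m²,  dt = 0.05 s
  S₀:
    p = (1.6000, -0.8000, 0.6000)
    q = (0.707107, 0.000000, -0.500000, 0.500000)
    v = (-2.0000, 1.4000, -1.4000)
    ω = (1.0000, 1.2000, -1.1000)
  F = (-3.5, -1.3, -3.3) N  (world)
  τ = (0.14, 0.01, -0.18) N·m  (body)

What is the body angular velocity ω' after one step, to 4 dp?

ω' = (1.0029, 1.2211, -1.2425)

angular accel α = (0.0571, 0.4222, -2.8500)
new body rate ω' = (1.0029, 1.2211, -1.2425)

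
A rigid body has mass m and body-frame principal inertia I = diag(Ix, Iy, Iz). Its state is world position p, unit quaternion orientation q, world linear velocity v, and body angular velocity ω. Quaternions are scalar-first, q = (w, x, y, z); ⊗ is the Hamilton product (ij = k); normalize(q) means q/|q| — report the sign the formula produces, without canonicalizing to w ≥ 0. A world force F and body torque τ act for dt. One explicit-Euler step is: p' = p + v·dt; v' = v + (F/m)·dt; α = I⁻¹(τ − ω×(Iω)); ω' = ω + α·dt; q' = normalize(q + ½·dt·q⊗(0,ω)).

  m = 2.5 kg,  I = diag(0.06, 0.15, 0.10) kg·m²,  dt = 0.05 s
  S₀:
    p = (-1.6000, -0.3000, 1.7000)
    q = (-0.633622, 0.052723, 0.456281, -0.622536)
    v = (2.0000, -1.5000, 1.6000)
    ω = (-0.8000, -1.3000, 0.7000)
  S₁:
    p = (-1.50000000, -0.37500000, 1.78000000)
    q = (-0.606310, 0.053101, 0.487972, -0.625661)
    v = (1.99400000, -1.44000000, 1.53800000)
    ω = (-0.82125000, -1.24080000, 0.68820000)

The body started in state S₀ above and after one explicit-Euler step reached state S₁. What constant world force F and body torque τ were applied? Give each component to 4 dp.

ω₁ − ω₀ = (-0.02125000, 0.05920000, -0.01180000)
gyro term ω₀×Iω₀ = (0.0455, 0.0224, 0.0936)
applied torque τ = (0.0200, 0.2000, 0.0700)
velocity change Δv = (-0.00600000, 0.06000000, -0.06200000)
F = m·Δv/dt = (-0.3000, 3.0000, -3.1000)

F = (-0.3000, 3.0000, -3.1000)
τ = (0.0200, 0.2000, 0.0700)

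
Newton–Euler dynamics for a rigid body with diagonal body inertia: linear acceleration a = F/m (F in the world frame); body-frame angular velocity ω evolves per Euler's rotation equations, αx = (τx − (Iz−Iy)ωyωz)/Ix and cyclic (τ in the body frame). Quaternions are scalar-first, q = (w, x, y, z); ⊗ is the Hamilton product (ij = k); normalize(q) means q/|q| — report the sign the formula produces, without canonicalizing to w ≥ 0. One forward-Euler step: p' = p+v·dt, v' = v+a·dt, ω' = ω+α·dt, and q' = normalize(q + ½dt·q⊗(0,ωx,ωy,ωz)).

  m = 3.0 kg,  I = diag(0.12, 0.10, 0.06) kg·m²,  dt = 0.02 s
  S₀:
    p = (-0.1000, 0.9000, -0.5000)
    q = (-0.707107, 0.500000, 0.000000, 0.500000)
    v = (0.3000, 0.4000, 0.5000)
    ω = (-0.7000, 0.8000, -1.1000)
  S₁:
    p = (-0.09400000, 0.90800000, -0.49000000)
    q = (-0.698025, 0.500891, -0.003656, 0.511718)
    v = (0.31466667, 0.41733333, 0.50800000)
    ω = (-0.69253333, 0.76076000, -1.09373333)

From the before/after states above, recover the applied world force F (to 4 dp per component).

velocity change Δv = (0.01466667, 0.01733333, 0.00800000)
F = m·Δv/dt = (2.2000, 2.6000, 1.2000)

F = (2.2000, 2.6000, 1.2000)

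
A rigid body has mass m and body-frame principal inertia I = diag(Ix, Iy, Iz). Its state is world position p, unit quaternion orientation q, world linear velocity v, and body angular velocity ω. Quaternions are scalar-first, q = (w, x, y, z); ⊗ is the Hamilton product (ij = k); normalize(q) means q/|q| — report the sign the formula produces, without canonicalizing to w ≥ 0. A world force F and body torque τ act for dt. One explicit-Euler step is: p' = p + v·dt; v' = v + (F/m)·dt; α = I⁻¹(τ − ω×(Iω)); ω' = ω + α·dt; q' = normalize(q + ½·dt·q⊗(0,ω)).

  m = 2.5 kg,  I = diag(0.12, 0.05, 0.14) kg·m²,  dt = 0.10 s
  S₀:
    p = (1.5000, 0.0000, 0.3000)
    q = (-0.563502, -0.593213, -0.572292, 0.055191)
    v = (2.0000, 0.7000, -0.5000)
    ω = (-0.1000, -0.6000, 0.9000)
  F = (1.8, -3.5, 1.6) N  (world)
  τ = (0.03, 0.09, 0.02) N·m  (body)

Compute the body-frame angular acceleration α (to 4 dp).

ω×(Iω) gyroscopic = (-0.0486, 0.0018, -0.0042)
angular accel α = (0.6550, 1.7640, 0.1729)

α = (0.6550, 1.7640, 0.1729)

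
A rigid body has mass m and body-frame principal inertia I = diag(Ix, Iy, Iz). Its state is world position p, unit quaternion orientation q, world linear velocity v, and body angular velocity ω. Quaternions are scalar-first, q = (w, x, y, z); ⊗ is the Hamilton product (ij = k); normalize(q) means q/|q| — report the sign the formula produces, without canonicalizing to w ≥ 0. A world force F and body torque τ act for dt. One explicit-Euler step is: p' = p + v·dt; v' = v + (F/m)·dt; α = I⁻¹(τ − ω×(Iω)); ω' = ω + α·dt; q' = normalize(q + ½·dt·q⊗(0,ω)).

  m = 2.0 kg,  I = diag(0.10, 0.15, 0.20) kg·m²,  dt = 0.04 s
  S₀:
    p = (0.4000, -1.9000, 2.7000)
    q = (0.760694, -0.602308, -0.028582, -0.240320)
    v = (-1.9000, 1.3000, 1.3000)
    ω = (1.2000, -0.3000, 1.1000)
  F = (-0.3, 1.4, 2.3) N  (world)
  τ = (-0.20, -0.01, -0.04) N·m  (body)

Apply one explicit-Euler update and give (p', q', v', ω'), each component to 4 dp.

new position p' = (0.3240, -1.8480, 2.7520)
v + (F/m)dt = (-1.9060, 1.3280, 1.3460)
ω×(Iω) gyroscopic = (-0.0165, -0.1320, -0.0180)
(τ − ω×Iω)/I = (-1.8350, 0.8133, -0.1100)
new body rate ω' = (1.1266, -0.2675, 1.0956)
Hamilton product q⊗(0,ω) = (0.9785470, 0.8092966, 0.1459466, 1.0517542)
q + ½dt·q⊗(0,ω), renormalized = (0.7798, -0.5858, -0.0256, -0.2192)

p' = (0.3240, -1.8480, 2.7520)
q' = (0.7798, -0.5858, -0.0256, -0.2192)
v' = (-1.9060, 1.3280, 1.3460)
ω' = (1.1266, -0.2675, 1.0956)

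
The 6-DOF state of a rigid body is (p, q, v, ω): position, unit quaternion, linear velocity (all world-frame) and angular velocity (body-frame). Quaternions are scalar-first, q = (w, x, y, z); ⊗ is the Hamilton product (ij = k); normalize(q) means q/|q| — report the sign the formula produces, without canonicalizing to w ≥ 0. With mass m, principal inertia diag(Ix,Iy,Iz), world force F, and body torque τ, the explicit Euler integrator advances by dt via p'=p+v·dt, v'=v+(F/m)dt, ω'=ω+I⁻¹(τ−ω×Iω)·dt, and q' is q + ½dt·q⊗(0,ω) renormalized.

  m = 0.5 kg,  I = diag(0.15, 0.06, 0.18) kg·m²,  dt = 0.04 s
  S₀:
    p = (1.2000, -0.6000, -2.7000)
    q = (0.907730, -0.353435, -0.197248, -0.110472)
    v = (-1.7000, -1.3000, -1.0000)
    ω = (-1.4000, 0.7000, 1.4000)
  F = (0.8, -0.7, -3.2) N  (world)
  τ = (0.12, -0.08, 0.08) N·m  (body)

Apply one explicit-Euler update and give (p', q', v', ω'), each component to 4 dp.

p' = (1.1320, -0.6520, -2.7400)
q' = (0.9029, -0.3825, -0.1714, -0.0954)
v' = (-1.6360, -1.3560, -1.2560)
ω' = (-1.3994, 0.6075, 1.3982)

α = I⁻¹(τ − ω×Iω) = (0.0160, -2.3133, -0.0456)
ω' = ω + α·dt = (-1.3994, 0.6075, 1.3982)
q⊗(0,ω) = (-0.2020746, -1.4696388, 1.2848808, 0.7472703)
q + ½dt·q⊗(0,ω), renormalized = (0.9029, -0.3825, -0.1714, -0.0954)
a = (1.6000, -1.4000, -6.4000)
new position p' = (1.1320, -0.6520, -2.7400)
new velocity v' = (-1.6360, -1.3560, -1.2560)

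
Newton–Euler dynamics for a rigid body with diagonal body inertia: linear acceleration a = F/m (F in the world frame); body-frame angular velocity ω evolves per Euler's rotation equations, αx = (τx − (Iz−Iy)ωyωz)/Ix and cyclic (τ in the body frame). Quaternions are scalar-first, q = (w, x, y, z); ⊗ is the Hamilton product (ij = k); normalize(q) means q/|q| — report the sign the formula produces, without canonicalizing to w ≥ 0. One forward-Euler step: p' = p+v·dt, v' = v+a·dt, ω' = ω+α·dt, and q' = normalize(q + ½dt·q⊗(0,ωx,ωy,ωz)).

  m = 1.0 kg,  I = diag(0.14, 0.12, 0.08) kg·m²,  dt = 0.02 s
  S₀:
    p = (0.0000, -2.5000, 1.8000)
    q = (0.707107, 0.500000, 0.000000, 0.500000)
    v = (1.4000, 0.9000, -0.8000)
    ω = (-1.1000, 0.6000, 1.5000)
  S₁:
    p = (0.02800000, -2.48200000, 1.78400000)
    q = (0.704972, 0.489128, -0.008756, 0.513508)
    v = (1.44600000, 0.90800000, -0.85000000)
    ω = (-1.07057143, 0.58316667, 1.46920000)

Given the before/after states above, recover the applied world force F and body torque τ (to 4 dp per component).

F = (2.3000, 0.4000, -2.5000)
τ = (0.1700, -0.2000, -0.1100)

rate change Δω = (0.02942857, -0.01683333, -0.03080000)
precession coupling = (-0.0360, -0.0990, 0.0132)
applied torque τ = (0.1700, -0.2000, -0.1100)
v₁ − v₀ = (0.04600000, 0.00800000, -0.05000000)
applied force F = (2.3000, 0.4000, -2.5000)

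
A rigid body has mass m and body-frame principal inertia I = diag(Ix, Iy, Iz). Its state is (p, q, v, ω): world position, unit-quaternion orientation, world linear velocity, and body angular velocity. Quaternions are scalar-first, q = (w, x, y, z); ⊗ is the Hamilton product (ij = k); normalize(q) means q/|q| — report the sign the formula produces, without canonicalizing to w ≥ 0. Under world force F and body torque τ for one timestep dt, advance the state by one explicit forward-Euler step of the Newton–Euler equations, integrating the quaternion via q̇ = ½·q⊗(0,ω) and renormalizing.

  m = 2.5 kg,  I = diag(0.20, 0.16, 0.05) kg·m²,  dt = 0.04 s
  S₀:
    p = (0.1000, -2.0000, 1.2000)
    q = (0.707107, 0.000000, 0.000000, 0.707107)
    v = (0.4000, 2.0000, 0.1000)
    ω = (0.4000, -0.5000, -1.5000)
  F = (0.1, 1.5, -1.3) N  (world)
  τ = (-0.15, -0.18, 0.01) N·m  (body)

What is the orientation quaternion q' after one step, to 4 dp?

q' = (0.7279, 0.0127, -0.0014, 0.6855)

2q̇ = q⊗(0,ω) = (1.0606605, 0.6363963, -0.0707107, -1.0606605)
q' = normalize(q + ½dt·q⊗(0,ω)) = (0.7279, 0.0127, -0.0014, 0.6855)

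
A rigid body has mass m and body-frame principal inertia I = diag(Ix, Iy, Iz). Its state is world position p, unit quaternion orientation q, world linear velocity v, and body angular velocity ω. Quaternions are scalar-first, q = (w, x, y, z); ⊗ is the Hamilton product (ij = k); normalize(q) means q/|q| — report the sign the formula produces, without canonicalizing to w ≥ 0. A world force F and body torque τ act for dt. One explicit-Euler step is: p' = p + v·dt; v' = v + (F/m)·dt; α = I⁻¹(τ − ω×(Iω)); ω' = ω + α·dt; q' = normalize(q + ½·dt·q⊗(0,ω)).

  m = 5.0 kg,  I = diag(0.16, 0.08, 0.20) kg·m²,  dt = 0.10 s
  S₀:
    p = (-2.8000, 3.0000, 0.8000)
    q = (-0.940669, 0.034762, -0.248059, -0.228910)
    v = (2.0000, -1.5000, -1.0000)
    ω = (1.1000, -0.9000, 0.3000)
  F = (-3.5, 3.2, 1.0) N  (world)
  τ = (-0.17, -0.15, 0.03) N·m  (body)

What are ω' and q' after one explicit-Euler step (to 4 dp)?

ω' = (1.0140, -1.0710, 0.2754)
q' = (-0.9478, -0.0309, -0.2183, -0.2303)

ω×(Iω) gyroscopic = (-0.0324, -0.0132, 0.0792)
(τ − ω×Iω)/I = (-0.8600, -1.7100, -0.2460)
new body rate ω' = (1.0140, -1.0710, 0.2754)
Hamilton product q⊗(0,ω) = (-0.1928183, -1.3151726, 0.5843725, -0.0406216)
updated quaternion q' = (-0.9478, -0.0309, -0.2183, -0.2303)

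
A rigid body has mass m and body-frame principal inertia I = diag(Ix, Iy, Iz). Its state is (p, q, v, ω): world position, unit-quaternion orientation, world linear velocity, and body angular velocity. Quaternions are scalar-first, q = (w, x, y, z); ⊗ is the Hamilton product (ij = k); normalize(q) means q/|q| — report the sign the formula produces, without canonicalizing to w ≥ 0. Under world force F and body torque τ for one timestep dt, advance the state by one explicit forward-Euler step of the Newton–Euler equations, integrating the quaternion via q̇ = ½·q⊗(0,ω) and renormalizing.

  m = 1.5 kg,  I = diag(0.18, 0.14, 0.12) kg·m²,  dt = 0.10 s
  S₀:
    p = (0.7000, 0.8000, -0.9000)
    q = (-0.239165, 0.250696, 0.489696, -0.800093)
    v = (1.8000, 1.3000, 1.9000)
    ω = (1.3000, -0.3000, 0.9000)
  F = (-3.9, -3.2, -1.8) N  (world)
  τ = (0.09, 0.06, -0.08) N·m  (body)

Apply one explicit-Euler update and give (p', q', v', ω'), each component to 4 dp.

p' = (0.8800, 0.9300, -0.7100)
q' = (-0.2114, 0.2444, 0.4286, -0.8437)
v' = (1.5400, 1.0867, 1.7800)
ω' = (1.3470, -0.3073, 0.8203)

ω×(Iω) gyroscopic = (0.0054, 0.0702, 0.0156)
α = I⁻¹(τ − ω×Iω) = (0.4700, -0.0729, -0.7967)
new body rate ω' = (1.3470, -0.3073, 0.8203)
Hamilton product q⊗(0,ω) = (0.5410877, -0.1102160, -1.1939978, -0.9270621)
q + ½dt·q⊗(0,ω), renormalized = (-0.2114, 0.2444, 0.4286, -0.8437)
a = F/m = (-2.6000, -2.1333, -1.2000)
p' = p + v·dt = (0.8800, 0.9300, -0.7100)
v' = v + a·dt = (1.5400, 1.0867, 1.7800)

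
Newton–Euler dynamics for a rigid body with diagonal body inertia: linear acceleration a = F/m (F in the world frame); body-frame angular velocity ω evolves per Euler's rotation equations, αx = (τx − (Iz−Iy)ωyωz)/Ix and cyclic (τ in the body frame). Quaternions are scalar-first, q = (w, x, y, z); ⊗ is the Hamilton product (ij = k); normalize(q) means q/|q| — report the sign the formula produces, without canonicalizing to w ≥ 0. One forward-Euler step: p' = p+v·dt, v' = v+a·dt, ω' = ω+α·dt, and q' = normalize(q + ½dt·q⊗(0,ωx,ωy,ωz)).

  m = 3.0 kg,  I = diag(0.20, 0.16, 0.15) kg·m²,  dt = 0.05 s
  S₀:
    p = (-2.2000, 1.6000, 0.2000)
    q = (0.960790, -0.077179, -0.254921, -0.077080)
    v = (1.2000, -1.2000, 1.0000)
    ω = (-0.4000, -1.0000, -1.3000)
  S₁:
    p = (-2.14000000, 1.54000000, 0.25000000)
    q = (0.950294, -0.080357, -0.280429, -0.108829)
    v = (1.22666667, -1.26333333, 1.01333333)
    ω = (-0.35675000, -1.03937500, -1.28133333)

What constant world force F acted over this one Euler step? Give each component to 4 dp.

F = (1.6000, -3.8000, 0.8000)

Δv = v₁−v₀ = (0.02666667, -0.06333333, 0.01333333)
m·(v₁−v₀)/dt = (1.6000, -3.8000, 0.8000)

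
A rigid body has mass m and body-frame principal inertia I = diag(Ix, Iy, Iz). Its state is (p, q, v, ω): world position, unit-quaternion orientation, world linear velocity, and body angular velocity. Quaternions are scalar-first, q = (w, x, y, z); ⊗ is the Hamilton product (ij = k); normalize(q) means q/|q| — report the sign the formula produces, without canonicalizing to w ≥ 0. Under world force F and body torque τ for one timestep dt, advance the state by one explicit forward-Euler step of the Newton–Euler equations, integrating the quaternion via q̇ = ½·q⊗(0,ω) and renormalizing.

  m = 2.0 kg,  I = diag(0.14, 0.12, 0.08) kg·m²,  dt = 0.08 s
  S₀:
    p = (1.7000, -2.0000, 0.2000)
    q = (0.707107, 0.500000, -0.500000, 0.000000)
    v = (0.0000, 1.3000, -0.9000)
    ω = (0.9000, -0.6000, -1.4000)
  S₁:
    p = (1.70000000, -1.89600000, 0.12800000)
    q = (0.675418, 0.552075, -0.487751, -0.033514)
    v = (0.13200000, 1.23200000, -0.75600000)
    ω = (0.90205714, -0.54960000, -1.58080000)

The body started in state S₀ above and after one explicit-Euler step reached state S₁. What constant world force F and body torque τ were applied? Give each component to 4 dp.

v₁ − v₀ = (0.13200000, -0.06800000, 0.14400000)
m·(v₁−v₀)/dt = (3.3000, -1.7000, 3.6000)
rate change Δω = (0.00205714, 0.05040000, -0.18080000)
precession coupling = (-0.0336, -0.0756, 0.0108)
I·α + gyro = (-0.0300, 0.0000, -0.1700)

F = (3.3000, -1.7000, 3.6000)
τ = (-0.0300, 0.0000, -0.1700)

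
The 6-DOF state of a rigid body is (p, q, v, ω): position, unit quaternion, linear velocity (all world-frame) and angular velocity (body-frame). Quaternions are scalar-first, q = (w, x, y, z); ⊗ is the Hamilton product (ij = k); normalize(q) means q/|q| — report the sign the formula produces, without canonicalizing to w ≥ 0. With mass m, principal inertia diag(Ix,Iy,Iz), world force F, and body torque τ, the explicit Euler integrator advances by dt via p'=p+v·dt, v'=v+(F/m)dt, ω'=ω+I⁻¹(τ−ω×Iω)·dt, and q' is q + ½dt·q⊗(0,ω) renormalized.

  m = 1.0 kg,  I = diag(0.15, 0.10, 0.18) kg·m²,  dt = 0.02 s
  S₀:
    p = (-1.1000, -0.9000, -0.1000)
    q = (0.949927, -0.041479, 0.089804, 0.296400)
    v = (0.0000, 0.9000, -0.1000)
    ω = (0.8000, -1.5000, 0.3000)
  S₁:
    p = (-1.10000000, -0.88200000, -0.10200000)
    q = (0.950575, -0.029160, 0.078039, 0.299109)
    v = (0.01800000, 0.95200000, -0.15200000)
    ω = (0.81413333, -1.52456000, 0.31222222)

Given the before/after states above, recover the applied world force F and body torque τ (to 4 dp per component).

F = (0.9000, 2.6000, -2.6000)
τ = (0.0700, -0.1300, 0.1700)

rate change Δω = (0.01413333, -0.02456000, 0.01222222)
gyro term ω₀×Iω₀ = (-0.0360, -0.0072, 0.0600)
applied torque τ = (0.0700, -0.1300, 0.1700)
v₁ − v₀ = (0.01800000, 0.05200000, -0.05200000)
applied force F = (0.9000, 2.6000, -2.6000)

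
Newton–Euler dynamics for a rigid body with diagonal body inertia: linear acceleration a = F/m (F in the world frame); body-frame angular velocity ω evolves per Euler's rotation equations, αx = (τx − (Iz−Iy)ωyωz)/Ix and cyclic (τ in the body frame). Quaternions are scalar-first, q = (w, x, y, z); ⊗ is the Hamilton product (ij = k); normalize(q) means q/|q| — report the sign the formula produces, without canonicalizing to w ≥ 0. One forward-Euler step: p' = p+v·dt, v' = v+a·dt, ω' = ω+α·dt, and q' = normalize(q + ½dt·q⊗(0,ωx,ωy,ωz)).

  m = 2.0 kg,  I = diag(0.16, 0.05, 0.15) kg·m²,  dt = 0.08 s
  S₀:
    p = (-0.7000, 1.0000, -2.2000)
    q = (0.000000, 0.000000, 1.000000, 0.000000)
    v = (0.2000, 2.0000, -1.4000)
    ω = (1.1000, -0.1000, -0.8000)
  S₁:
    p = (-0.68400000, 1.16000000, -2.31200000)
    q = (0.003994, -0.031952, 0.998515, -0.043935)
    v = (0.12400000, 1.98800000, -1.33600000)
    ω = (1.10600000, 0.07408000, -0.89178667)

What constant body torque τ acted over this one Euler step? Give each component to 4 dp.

ω₁ − ω₀ = (0.00600000, 0.17408000, -0.09178667)
gyro term ω₀×Iω₀ = (0.0080, -0.0088, 0.0121)
τ = I·(Δω/dt) + ω₀×(Iω₀) = (0.0200, 0.1000, -0.1600)

τ = (0.0200, 0.1000, -0.1600)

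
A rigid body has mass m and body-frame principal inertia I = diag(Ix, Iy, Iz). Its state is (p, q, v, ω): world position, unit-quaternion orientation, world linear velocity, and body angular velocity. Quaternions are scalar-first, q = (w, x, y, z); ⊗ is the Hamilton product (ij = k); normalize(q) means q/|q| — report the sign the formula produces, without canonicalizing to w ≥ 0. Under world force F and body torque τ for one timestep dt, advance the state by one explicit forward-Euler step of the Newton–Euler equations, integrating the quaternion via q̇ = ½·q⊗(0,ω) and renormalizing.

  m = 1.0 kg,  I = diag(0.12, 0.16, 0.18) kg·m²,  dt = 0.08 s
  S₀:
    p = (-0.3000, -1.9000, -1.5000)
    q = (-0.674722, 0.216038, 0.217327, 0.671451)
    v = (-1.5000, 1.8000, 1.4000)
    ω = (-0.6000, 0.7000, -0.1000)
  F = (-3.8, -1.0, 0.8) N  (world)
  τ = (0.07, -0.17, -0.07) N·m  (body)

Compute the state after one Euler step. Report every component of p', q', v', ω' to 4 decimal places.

p' = (-0.4200, -1.7560, -1.3880)
q' = (-0.6725, 0.2124, 0.1831, 0.6849)
v' = (-1.8040, 1.7200, 1.4640)
ω' = (-0.5524, 0.6168, -0.1236)

ω×(Iω) gyroscopic = (-0.0014, -0.0036, -0.0168)
α = I⁻¹(τ − ω×Iω) = (0.5950, -1.0400, -0.2956)
new body rate ω' = (-0.5524, 0.6168, -0.1236)
Hamilton product q⊗(0,ω) = (0.0446390, -0.0869152, -0.8535722, 0.3490950)
updated quaternion q' = (-0.6725, 0.2124, 0.1831, 0.6849)
p' = p + v·dt = (-0.4200, -1.7560, -1.3880)
new velocity v' = (-1.8040, 1.7200, 1.4640)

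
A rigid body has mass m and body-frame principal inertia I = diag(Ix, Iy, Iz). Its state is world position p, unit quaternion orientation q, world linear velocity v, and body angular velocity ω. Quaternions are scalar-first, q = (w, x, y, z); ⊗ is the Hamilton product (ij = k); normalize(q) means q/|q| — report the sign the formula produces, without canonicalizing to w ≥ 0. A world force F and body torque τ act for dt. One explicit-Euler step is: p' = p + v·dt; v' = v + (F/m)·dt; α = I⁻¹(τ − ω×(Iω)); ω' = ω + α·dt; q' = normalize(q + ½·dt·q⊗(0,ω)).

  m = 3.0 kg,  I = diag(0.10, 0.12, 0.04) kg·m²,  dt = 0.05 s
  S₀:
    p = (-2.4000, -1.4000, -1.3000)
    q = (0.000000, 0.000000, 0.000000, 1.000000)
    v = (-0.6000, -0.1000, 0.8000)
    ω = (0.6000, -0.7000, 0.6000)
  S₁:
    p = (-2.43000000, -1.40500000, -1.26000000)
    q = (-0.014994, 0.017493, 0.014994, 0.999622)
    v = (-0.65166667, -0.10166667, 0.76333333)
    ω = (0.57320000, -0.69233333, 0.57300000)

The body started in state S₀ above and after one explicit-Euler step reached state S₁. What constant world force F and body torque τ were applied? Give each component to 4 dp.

F = (-3.1000, -0.1000, -2.2000)
τ = (-0.0200, 0.0400, -0.0300)

Δω = ω₁−ω₀ = (-0.02680000, 0.00766667, -0.02700000)
gyro term ω₀×Iω₀ = (0.0336, 0.0216, -0.0084)
applied torque τ = (-0.0200, 0.0400, -0.0300)
velocity change Δv = (-0.05166667, -0.00166667, -0.03666667)
m·(v₁−v₀)/dt = (-3.1000, -0.1000, -2.2000)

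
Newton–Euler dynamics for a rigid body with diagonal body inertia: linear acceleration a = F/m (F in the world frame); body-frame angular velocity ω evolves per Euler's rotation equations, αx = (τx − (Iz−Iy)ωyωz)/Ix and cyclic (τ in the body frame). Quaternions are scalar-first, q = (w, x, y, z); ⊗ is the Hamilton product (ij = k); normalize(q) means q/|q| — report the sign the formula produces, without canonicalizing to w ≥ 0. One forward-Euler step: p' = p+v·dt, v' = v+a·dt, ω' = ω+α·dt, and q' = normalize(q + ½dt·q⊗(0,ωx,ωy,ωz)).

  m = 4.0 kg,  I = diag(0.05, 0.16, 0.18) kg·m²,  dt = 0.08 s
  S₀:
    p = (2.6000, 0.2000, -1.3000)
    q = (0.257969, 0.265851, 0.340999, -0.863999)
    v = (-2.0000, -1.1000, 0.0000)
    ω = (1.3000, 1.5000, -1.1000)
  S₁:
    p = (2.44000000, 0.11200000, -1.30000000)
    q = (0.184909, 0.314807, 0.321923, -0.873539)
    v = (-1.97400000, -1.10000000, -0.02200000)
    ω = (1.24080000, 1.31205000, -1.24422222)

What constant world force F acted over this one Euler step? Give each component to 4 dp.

v₁ − v₀ = (0.02600000, 0.00000000, -0.02200000)
m·(v₁−v₀)/dt = (1.3000, 0.0000, -1.1000)

F = (1.3000, 0.0000, -1.1000)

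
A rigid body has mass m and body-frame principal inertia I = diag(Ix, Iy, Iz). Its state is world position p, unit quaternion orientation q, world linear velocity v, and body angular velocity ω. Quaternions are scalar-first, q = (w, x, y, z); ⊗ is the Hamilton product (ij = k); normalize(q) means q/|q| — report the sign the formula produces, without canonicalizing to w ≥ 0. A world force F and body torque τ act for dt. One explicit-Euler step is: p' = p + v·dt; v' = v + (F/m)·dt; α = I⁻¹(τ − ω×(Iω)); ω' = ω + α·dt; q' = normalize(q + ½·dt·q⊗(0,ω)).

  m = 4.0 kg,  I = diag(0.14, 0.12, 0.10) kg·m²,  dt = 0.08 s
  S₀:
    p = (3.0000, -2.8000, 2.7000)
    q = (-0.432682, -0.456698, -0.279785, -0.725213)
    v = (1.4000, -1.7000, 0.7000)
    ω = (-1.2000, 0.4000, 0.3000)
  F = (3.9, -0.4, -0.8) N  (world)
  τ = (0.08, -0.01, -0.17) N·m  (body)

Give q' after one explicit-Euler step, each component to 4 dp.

q' = (-0.4408, -0.4271, -0.2461, -0.7501)

q⊗(0,ω) = (-0.2185597, 0.7253681, 0.8341922, -0.6482258)
q + ½dt·q⊗(0,ω), renormalized = (-0.4408, -0.4271, -0.2461, -0.7501)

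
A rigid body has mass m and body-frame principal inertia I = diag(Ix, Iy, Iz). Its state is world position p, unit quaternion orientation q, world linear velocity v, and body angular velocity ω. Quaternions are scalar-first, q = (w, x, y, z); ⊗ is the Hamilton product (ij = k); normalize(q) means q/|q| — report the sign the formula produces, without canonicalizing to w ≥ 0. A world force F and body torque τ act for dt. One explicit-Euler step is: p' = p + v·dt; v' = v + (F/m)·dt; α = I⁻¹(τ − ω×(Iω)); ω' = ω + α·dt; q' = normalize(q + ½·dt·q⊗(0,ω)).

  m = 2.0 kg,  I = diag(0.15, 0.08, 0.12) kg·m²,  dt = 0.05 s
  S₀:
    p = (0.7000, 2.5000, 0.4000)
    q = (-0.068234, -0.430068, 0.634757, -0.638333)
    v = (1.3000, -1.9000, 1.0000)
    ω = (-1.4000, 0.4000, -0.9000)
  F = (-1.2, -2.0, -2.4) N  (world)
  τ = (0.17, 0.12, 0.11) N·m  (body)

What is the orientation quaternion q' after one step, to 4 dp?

q' = (-0.1039, -0.4352, 0.6461, -0.6183)

2q̇ = q⊗(0,ω) = (-1.4304977, -0.2204205, 0.4793114, 0.7780432)
updated quaternion q' = (-0.1039, -0.4352, 0.6461, -0.6183)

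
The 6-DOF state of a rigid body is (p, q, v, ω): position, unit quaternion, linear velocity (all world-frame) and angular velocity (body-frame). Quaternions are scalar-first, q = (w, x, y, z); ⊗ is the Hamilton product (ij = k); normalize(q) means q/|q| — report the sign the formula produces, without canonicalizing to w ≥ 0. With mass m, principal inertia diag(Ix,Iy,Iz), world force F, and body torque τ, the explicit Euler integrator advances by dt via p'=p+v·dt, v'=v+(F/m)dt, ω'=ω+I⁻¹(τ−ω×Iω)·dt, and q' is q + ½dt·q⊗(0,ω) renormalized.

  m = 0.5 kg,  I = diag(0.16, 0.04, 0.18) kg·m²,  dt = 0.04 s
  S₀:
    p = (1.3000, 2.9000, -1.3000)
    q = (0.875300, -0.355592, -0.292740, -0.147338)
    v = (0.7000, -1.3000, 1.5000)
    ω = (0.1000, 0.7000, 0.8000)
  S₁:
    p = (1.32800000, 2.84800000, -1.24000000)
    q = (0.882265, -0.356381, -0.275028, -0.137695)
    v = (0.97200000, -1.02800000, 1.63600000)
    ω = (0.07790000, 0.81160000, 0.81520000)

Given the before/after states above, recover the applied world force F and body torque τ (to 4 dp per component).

F = (3.4000, 3.4000, 1.7000)
τ = (-0.0100, 0.1100, 0.0600)

Δv = v₁−v₀ = (0.27200000, 0.27200000, 0.13600000)
applied force F = (3.4000, 3.4000, 1.7000)
ω₁ − ω₀ = (-0.02210000, 0.11160000, 0.01520000)
precession coupling = (0.0784, -0.0016, -0.0084)
applied torque τ = (-0.0100, 0.1100, 0.0600)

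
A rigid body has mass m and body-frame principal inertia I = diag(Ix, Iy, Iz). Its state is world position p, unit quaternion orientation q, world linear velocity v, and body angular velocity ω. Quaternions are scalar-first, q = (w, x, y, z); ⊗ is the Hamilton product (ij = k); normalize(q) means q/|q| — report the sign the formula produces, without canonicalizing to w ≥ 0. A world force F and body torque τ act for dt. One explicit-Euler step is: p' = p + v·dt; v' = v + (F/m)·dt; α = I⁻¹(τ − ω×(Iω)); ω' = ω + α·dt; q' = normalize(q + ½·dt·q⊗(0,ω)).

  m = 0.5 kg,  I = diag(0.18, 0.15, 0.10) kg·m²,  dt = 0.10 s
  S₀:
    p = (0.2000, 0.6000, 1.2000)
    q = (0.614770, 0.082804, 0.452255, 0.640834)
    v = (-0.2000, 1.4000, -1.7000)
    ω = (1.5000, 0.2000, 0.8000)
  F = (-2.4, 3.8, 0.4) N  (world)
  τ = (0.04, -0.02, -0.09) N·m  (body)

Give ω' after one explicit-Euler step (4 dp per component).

ω×(Iω) gyroscopic = (-0.0080, 0.0960, -0.0090)
(τ − ω×Iω)/I = (0.2667, -0.7733, -0.8100)
ω + α·dt = (1.5267, 0.1227, 0.7190)

ω' = (1.5267, 0.1227, 0.7190)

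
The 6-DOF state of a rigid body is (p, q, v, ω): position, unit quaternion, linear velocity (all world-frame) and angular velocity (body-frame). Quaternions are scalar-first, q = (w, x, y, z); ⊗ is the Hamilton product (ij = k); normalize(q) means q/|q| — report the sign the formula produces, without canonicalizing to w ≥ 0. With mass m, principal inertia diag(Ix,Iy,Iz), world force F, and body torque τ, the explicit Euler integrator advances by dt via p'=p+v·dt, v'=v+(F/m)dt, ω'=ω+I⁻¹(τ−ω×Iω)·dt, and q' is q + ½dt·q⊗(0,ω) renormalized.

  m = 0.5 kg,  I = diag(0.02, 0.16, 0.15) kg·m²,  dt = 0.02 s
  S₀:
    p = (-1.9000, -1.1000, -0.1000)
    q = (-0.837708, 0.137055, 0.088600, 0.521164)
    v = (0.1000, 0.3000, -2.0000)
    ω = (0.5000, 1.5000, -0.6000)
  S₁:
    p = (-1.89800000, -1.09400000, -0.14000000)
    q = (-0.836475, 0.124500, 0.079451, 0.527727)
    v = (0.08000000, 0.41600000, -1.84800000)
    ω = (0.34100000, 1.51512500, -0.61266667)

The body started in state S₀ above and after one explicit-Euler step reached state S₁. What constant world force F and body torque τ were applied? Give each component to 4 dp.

Δω = ω₁−ω₀ = (-0.15900000, 0.01512500, -0.01266667)
ω₀×(Iω₀) = (0.0090, 0.0390, 0.1050)
I·α + gyro = (-0.1500, 0.1600, 0.0100)
Δv = v₁−v₀ = (-0.02000000, 0.11600000, 0.15200000)
m·(v₁−v₀)/dt = (-0.5000, 2.9000, 3.8000)

F = (-0.5000, 2.9000, 3.8000)
τ = (-0.1500, 0.1600, 0.0100)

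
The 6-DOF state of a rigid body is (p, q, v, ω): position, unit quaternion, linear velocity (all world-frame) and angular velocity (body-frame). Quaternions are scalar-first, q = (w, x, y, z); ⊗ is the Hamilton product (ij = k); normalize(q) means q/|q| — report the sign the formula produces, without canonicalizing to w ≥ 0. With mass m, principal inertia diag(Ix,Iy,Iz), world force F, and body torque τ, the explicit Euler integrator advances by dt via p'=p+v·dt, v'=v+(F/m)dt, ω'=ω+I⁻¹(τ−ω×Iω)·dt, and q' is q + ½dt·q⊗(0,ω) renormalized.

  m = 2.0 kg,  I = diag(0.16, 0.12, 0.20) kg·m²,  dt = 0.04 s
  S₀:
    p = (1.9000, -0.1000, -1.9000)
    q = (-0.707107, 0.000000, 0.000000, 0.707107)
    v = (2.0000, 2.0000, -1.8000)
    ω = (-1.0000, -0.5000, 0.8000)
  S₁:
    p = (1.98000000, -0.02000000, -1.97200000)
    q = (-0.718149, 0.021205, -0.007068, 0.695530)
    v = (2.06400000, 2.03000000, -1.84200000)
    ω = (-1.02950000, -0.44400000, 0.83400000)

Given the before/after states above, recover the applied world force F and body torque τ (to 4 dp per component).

F = (3.2000, 1.5000, -2.1000)
τ = (-0.1500, 0.2000, 0.1500)

Δv = v₁−v₀ = (0.06400000, 0.03000000, -0.04200000)
applied force F = (3.2000, 1.5000, -2.1000)
Δω = ω₁−ω₀ = (-0.02950000, 0.05600000, 0.03400000)
precession coupling = (-0.0320, 0.0320, -0.0200)
applied torque τ = (-0.1500, 0.2000, 0.1500)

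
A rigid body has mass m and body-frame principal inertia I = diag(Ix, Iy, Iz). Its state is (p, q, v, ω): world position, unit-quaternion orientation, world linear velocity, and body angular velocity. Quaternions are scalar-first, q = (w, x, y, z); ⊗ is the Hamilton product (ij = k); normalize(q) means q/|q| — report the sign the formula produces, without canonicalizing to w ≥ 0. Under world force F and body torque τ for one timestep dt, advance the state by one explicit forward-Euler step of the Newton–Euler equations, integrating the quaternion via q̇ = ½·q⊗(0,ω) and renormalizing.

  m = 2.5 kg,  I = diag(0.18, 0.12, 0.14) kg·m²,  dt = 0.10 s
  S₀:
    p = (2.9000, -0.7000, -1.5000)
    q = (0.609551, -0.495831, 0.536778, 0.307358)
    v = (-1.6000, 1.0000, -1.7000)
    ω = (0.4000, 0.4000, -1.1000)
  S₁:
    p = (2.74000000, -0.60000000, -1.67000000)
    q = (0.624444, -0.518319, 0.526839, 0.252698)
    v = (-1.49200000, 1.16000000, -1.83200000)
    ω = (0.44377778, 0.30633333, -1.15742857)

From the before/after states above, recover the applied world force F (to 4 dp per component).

F = (2.7000, 4.0000, -3.3000)

Δv = v₁−v₀ = (0.10800000, 0.16000000, -0.13200000)
m·(v₁−v₀)/dt = (2.7000, 4.0000, -3.3000)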